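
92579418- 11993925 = 80585493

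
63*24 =1512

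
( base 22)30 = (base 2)1000010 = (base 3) 2110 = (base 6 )150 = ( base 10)66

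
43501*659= 28667159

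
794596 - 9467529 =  - 8672933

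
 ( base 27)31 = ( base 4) 1102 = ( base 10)82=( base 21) 3j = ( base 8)122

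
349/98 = 3 +55/98  =  3.56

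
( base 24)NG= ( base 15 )27d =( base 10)568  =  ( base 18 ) 1da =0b1000111000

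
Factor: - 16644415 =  - 5^1*3328883^1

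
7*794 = 5558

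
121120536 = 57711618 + 63408918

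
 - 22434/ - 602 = 37+ 80/301  =  37.27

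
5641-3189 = 2452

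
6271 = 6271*1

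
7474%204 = 130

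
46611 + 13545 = 60156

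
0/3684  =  0 = 0.00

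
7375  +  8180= 15555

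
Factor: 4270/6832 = 2^(-3)*5^1 = 5/8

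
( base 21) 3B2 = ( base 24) 2GK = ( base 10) 1556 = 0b11000010100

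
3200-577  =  2623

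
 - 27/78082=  - 27/78082 = - 0.00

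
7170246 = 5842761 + 1327485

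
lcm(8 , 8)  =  8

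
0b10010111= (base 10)151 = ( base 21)74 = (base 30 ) 51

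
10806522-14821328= - 4014806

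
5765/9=640 + 5/9 = 640.56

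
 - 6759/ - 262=6759/262 = 25.80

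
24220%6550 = 4570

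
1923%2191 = 1923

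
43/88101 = 43/88101 = 0.00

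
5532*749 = 4143468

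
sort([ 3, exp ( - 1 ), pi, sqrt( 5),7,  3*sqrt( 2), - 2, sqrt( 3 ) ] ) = [-2,exp(-1),sqrt(3), sqrt( 5), 3,pi,3 * sqrt(2), 7]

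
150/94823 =150/94823  =  0.00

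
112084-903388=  - 791304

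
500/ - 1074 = - 250/537= -0.47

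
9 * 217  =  1953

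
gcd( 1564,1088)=68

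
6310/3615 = 1 +539/723 = 1.75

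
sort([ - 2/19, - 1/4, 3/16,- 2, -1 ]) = [- 2, - 1 ,-1/4,-2/19, 3/16]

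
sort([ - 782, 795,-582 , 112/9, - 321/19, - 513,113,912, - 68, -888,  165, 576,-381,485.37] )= [ - 888,  -  782,-582,-513,-381 ,- 68, - 321/19,112/9,113,165 , 485.37,576, 795,  912 ] 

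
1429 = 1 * 1429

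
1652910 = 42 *39355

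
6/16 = 3/8  =  0.38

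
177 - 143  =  34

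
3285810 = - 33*( - 99570)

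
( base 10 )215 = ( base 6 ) 555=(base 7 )425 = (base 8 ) 327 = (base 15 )e5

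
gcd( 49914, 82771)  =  1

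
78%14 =8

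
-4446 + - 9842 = -14288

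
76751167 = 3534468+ 73216699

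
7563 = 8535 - 972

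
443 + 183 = 626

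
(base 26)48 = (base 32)3G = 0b1110000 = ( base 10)112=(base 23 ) 4k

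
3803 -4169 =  - 366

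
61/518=61/518  =  0.12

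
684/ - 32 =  - 171/8  =  - 21.38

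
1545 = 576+969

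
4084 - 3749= 335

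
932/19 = 932/19  =  49.05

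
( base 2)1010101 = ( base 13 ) 67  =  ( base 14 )61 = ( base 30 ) 2P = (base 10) 85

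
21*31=651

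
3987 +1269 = 5256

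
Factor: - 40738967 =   -  4447^1*9161^1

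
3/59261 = 3/59261 = 0.00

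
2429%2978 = 2429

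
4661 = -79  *( - 59 ) 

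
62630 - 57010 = 5620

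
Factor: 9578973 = 3^1*17^1*187823^1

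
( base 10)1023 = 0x3FF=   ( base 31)120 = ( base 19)2FG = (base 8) 1777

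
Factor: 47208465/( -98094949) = -3^2 * 5^1* 71^( - 1)*487^(- 1)*2837^( - 1)*1049077^1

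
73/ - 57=-73/57 = -1.28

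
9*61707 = 555363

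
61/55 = 1+ 6/55  =  1.11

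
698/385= 1 + 313/385=1.81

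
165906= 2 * 82953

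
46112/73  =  631  +  49/73 = 631.67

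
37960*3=113880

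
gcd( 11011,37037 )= 1001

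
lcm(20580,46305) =185220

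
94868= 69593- - 25275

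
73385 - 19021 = 54364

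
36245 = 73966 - 37721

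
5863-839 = 5024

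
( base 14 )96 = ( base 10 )132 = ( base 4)2010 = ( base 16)84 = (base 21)66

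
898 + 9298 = 10196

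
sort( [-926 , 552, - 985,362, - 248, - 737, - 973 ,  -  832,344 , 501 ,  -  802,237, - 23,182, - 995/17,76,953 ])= [  -  985  , - 973,  -  926, - 832, - 802,  -  737, - 248, - 995/17, - 23,76,182,  237, 344,362,501, 552,953]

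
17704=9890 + 7814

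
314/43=7+13/43 = 7.30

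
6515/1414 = 4 + 859/1414  =  4.61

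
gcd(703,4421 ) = 1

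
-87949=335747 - 423696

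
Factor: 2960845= 5^1* 53^1*11173^1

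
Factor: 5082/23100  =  2^( - 1 )*5^(-2)*11^1 = 11/50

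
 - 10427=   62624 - 73051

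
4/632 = 1/158 = 0.01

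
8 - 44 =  - 36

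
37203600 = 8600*4326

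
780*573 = 446940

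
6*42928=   257568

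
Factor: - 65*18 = -2^1*3^2*5^1*13^1 = -1170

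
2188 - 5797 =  - 3609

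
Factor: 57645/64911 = 3^2*5^1* 11^(  -  1 )*61^1*281^(  -  1) = 2745/3091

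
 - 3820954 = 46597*(  -  82 )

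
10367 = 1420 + 8947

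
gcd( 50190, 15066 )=6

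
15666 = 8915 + 6751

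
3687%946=849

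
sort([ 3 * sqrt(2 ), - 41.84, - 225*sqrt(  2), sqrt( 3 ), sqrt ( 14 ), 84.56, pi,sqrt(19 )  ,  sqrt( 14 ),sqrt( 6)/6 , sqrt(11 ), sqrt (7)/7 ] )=[ - 225 * sqrt( 2) , - 41.84, sqrt(7) /7,sqrt( 6 ) /6 , sqrt ( 3 ), pi , sqrt( 11),  sqrt(14 ),  sqrt(14 ),3 * sqrt(2 ) , sqrt(19 )  ,  84.56]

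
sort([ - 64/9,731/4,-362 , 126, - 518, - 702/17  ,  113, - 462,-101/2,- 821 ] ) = [ - 821, - 518, - 462, - 362, - 101/2, - 702/17,-64/9, 113,126, 731/4]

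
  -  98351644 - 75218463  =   - 173570107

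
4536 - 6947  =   - 2411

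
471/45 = 10 + 7/15 = 10.47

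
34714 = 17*2042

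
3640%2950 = 690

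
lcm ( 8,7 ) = 56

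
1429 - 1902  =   - 473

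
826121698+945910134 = 1772031832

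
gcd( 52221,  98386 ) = 1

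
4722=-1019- - 5741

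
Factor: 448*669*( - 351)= -2^6*3^4*7^1 * 13^1*223^1 = -  105198912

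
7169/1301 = 5 + 664/1301 = 5.51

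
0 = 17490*0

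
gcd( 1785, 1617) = 21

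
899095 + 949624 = 1848719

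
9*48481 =436329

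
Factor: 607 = 607^1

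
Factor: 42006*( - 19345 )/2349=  - 2^1*3^( - 3) * 5^1*29^( - 1 )*53^1*73^1*7001^1= - 270868690/783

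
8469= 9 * 941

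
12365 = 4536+7829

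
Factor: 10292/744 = 2^( - 1 ) * 3^ ( - 1)*83^1=83/6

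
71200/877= 71200/877=81.19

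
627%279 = 69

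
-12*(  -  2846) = 34152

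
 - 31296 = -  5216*6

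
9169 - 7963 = 1206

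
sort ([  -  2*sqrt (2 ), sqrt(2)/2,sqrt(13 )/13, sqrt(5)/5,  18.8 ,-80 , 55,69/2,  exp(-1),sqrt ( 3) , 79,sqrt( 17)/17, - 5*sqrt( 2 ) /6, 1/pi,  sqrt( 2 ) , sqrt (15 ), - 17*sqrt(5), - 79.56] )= [ - 80, - 79.56, - 17*sqrt(5 ), - 2*sqrt( 2), - 5*sqrt( 2) /6,sqrt( 17 ) /17,sqrt( 13)/13,1/pi,exp( - 1 ), sqrt(5) /5, sqrt(2)/2, sqrt(2), sqrt(3), sqrt (15), 18.8,  69/2,55 , 79] 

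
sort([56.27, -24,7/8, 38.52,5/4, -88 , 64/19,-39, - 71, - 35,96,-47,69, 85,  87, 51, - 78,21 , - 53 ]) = [-88, - 78, - 71, - 53 , - 47,-39,-35, - 24 , 7/8,5/4,64/19,21,38.52, 51,56.27, 69, 85, 87,96]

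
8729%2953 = 2823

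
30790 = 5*6158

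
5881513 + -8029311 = -2147798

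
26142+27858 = 54000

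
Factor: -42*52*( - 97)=211848  =  2^3*3^1*7^1*13^1*97^1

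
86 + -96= - 10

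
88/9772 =22/2443 = 0.01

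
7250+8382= 15632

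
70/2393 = 70/2393 =0.03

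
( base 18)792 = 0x980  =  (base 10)2432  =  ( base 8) 4600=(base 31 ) 2ge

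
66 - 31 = 35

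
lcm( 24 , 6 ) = 24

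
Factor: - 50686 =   -  2^1*25343^1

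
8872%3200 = 2472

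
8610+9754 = 18364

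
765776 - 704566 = 61210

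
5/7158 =5/7158 = 0.00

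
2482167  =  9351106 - 6868939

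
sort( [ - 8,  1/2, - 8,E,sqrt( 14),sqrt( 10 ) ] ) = [ - 8 , - 8, 1/2 , E, sqrt(10), sqrt(14) ] 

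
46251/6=15417/2 = 7708.50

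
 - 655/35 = - 19 + 2/7 = - 18.71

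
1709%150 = 59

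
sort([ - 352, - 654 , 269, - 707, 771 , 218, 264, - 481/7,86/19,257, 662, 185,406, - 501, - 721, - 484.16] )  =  [ - 721, - 707 ,-654, - 501, - 484.16, - 352, - 481/7,86/19,185, 218 , 257,264, 269, 406,  662, 771] 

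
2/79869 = 2/79869 = 0.00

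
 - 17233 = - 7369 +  - 9864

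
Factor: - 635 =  - 5^1*127^1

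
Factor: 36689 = 19^1 * 1931^1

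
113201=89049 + 24152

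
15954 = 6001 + 9953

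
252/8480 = 63/2120   =  0.03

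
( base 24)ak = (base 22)bi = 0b100000100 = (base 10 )260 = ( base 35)7F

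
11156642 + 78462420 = 89619062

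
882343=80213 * 11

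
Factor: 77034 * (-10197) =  - 785515698 = - 2^1*3^3 * 11^1*37^1*103^1 * 347^1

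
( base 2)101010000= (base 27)cc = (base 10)336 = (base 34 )9U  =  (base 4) 11100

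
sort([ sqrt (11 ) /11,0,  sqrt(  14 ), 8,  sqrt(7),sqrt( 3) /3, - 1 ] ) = [ - 1, 0,sqrt (11) /11 , sqrt( 3)/3,sqrt(7),  sqrt(14),8] 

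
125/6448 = 125/6448 = 0.02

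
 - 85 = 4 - 89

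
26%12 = 2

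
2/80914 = 1/40457=0.00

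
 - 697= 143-840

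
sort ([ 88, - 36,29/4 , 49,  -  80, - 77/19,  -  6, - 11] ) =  [-80, - 36,-11, - 6, - 77/19,29/4, 49 , 88 ]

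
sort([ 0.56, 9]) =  [ 0.56,9 ]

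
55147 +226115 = 281262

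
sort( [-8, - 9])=[-9, - 8]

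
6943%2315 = 2313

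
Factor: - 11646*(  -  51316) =597626136 =2^3*3^2* 647^1 * 12829^1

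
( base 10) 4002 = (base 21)91c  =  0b111110100010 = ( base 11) 3009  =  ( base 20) a02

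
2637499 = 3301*799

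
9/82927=9/82927 = 0.00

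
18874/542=34 + 223/271=34.82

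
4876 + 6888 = 11764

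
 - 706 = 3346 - 4052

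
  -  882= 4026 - 4908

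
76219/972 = 78 + 403/972 = 78.41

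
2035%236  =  147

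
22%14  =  8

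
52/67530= 26/33765= 0.00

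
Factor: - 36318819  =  -3^1*2239^1 * 5407^1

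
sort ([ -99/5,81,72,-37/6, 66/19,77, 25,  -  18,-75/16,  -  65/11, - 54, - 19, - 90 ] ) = [ - 90, - 54, - 99/5,-19, - 18 , - 37/6, - 65/11, - 75/16 , 66/19,25,72,77, 81 ] 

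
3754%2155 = 1599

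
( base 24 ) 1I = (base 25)1H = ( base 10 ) 42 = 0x2A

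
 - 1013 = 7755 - 8768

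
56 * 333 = 18648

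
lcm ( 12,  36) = 36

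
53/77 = 53/77 = 0.69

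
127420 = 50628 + 76792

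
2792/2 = 1396 = 1396.00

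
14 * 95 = 1330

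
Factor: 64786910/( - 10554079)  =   - 2^1 * 5^1*23^ ( - 2)*71^( - 1)*281^( - 1 ) * 467^1* 13873^1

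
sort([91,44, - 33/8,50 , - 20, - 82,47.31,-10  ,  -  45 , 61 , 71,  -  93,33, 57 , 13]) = [  -  93,  -  82, - 45, - 20 ,  -  10, - 33/8,13, 33,44,47.31,50,57, 61,71,91] 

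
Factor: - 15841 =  - 7^1*31^1*73^1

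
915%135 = 105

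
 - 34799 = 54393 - 89192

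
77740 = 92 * 845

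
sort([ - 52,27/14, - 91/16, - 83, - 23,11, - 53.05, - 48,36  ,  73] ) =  [ - 83 ,-53.05, - 52, - 48,- 23 , - 91/16 , 27/14,11,36, 73 ] 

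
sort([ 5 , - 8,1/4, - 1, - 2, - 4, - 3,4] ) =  [ - 8,  -  4, - 3,-2 , - 1 , 1/4, 4,  5] 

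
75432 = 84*898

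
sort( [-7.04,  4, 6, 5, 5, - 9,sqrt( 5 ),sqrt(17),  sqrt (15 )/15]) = [ - 9, - 7.04,sqrt( 15)/15,sqrt(5), 4,sqrt(17),5,5,6 ] 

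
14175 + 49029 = 63204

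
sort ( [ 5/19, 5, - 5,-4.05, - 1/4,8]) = [ - 5 , - 4.05 , - 1/4,5/19 , 5 , 8 ] 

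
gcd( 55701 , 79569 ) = 27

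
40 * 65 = 2600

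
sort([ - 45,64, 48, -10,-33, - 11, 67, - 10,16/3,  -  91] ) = [ - 91, - 45, - 33,  -  11, - 10 ,  -  10, 16/3,48, 64, 67]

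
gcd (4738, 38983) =1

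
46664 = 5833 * 8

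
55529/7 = 7932+ 5/7  =  7932.71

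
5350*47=251450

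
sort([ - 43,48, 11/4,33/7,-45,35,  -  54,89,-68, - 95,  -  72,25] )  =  [ - 95,  -  72 ,-68,- 54, - 45, - 43,11/4,  33/7 , 25, 35, 48, 89]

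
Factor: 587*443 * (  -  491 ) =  - 127680131  =  -443^1*491^1*587^1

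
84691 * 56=4742696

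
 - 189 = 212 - 401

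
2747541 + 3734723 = 6482264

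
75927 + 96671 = 172598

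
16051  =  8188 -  - 7863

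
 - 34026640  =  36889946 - 70916586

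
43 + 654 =697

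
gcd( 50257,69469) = 1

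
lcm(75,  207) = 5175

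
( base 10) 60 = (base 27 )26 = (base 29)22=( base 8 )74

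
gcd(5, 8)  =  1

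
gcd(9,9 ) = 9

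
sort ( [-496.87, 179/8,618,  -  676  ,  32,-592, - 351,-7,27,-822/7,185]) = [ - 676,-592, - 496.87,-351, - 822/7, - 7,  179/8,  27,32,185,618]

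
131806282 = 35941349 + 95864933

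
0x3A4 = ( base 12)658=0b1110100100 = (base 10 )932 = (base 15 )422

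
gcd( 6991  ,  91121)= 1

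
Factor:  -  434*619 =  - 2^1*7^1 * 31^1*619^1 = -268646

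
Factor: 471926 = 2^1*7^1*13^1*2593^1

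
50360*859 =43259240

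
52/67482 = 26/33741= 0.00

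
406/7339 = 406/7339 = 0.06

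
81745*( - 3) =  - 245235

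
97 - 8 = 89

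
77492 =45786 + 31706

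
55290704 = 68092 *812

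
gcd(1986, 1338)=6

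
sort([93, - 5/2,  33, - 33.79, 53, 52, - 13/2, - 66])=[ - 66,-33.79, - 13/2, - 5/2,33,52, 53,  93]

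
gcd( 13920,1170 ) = 30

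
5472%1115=1012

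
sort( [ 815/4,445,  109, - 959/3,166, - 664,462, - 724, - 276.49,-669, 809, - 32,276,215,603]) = [- 724, - 669, - 664, - 959/3, - 276.49, - 32,109, 166, 815/4,215,276,445, 462,603, 809] 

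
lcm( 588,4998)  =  9996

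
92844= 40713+52131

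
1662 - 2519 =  - 857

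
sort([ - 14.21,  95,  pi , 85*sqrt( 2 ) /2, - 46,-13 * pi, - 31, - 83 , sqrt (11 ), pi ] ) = [ - 83, - 46,-13 *pi, - 31,-14.21 , pi,  pi, sqrt(11 ),  85 * sqrt(2) /2,95] 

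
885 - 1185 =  - 300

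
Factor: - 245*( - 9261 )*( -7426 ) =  - 2^1*3^3*5^1*7^5*47^1*79^1 = - 16849185570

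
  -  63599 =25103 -88702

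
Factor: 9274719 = 3^1*3091573^1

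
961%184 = 41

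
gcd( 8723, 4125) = 11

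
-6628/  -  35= 189 + 13/35 = 189.37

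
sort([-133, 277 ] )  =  [ - 133, 277]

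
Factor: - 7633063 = - 37^1 * 206299^1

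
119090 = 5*23818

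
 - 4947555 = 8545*( - 579 )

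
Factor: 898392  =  2^3*3^1*11^1 * 41^1* 83^1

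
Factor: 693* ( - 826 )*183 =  - 2^1 * 3^3 * 7^2*11^1*59^1*61^1 = - 104752494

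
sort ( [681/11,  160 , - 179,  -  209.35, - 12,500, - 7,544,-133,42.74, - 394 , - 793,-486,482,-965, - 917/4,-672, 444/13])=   [  -  965,-793, - 672, - 486, - 394, - 917/4,-209.35, - 179,- 133,  -  12,  -  7,444/13,  42.74,  681/11,160,482 , 500, 544 ]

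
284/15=284/15= 18.93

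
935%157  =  150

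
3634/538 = 6 + 203/269 = 6.75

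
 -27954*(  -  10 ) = 279540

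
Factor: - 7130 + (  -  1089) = - 8219=- 8219^1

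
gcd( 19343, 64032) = 667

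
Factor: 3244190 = 2^1*5^1*324419^1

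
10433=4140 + 6293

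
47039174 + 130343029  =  177382203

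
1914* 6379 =12209406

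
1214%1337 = 1214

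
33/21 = 1  +  4/7 = 1.57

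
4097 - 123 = 3974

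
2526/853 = 2 + 820/853 = 2.96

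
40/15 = 2+2/3 = 2.67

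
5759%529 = 469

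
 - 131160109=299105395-430265504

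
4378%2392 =1986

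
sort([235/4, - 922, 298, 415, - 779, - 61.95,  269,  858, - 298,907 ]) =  [ - 922, - 779, - 298,-61.95 , 235/4, 269,298, 415 , 858, 907] 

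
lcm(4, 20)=20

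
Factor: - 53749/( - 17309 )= 59/19 = 19^( - 1) * 59^1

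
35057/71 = 35057/71 = 493.76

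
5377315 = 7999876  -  2622561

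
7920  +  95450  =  103370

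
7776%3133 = 1510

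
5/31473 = 5/31473 = 0.00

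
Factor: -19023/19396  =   -2^( - 2)*3^1*13^(- 1 )*17^1 = - 51/52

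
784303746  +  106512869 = 890816615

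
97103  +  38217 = 135320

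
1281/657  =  427/219= 1.95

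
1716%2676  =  1716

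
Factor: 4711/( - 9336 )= - 2^(-3)*3^( - 1)*7^1*389^(-1 )*673^1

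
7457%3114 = 1229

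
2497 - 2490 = 7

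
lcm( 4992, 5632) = 219648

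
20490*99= 2028510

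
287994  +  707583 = 995577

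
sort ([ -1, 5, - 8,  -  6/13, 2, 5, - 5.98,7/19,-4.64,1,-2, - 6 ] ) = [- 8, - 6, - 5.98,-4.64,- 2 , - 1,- 6/13, 7/19 , 1,  2, 5, 5] 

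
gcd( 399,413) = 7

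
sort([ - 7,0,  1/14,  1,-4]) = [-7, - 4,0,  1/14, 1] 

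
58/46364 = 29/23182 = 0.00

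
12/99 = 4/33 =0.12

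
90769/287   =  316  +  11/41 = 316.27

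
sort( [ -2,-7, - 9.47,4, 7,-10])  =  [ - 10,-9.47, -7, - 2, 4, 7]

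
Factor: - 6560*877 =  - 5753120 = - 2^5*5^1*41^1*877^1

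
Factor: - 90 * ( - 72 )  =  2^4*3^4*5^1 = 6480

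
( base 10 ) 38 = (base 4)212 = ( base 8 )46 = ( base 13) 2c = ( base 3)1102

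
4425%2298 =2127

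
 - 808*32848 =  - 26541184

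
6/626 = 3/313 = 0.01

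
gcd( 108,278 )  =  2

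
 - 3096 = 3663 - 6759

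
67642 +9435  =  77077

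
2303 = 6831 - 4528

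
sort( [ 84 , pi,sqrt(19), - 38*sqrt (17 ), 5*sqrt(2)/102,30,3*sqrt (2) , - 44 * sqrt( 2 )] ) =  [-38 * sqrt( 17 ), - 44*sqrt(2), 5*sqrt(2) /102,pi,  3*sqrt(2),sqrt(19 ), 30,  84] 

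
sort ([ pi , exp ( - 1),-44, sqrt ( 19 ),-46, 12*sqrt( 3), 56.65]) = [ - 46,-44 , exp(-1),pi, sqrt (19 ), 12 *sqrt( 3 ),56.65 ] 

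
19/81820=19/81820 = 0.00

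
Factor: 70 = 2^1*5^1*7^1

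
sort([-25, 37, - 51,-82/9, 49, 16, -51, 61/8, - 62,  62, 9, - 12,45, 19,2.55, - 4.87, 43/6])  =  [- 62, -51, - 51, - 25 ,-12,  -  82/9, - 4.87, 2.55, 43/6, 61/8,9,16, 19,  37, 45, 49, 62 ]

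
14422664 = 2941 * 4904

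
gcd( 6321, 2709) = 903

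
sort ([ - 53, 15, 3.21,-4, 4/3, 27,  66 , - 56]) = [ - 56, - 53,- 4, 4/3,3.21 , 15,  27,66]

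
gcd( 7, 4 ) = 1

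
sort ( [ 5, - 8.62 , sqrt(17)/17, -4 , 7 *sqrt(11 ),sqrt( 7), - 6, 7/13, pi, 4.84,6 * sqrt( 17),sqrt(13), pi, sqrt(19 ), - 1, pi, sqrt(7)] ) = [  -  8.62,  -  6 , - 4, - 1,  sqrt(17 ) /17, 7/13, sqrt (7),sqrt(  7),pi , pi, pi, sqrt( 13),sqrt(19) , 4.84, 5 , 7*sqrt ( 11), 6*sqrt( 17 ) ]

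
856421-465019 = 391402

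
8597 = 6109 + 2488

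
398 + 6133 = 6531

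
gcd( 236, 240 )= 4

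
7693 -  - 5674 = 13367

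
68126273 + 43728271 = 111854544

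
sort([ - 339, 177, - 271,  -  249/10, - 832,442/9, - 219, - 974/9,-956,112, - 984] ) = [ - 984, - 956, - 832,-339, - 271, - 219,-974/9, - 249/10, 442/9,112, 177]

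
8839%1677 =454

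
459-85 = 374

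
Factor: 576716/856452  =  3^( - 1 )*7^1 * 43^1* 149^(-1) = 301/447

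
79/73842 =79/73842  =  0.00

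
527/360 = 527/360 = 1.46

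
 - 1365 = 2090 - 3455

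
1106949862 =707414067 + 399535795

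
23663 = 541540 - 517877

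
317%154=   9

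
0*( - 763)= 0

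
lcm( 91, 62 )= 5642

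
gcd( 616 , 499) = 1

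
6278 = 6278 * 1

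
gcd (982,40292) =2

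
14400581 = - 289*(  -  49829 )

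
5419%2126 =1167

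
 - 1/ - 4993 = 1/4993 = 0.00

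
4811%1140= 251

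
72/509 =72/509 = 0.14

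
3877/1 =3877 = 3877.00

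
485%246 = 239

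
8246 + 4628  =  12874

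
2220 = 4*555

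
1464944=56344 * 26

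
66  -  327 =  - 261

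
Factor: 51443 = 7^1*7349^1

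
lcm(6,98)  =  294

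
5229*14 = 73206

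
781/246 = 781/246 = 3.17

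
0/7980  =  0 = 0.00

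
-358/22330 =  - 179/11165 = - 0.02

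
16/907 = 16/907 =0.02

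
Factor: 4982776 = 2^3*107^1* 5821^1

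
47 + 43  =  90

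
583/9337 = 583/9337 = 0.06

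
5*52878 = 264390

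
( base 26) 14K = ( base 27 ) 12H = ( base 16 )320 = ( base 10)800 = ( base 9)1078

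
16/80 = 1/5 = 0.20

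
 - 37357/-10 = 37357/10 = 3735.70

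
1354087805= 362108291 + 991979514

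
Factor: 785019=3^1*261673^1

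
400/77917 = 400/77917  =  0.01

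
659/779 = 659/779 = 0.85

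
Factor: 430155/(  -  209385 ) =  - 869/423 = - 3^( - 2)*11^1 * 47^( - 1 )*79^1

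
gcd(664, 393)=1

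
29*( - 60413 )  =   - 1751977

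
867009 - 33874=833135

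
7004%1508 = 972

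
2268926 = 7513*302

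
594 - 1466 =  - 872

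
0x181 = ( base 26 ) el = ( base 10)385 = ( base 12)281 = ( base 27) E7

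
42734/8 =5341+3/4 =5341.75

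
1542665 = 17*90745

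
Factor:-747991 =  - 747991^1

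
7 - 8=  - 1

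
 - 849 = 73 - 922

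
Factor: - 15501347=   - 15501347^1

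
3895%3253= 642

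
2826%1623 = 1203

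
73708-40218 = 33490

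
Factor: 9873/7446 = 2^( - 1)*3^1*17^( - 1)*73^( - 1 )*1097^1 = 3291/2482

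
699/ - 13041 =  -233/4347 = - 0.05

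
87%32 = 23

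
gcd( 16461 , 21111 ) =93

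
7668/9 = 852=852.00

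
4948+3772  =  8720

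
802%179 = 86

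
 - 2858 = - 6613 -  - 3755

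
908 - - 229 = 1137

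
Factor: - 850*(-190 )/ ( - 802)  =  - 2^1 * 5^3 * 17^1*19^1*401^(-1 ) = - 80750/401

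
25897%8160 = 1417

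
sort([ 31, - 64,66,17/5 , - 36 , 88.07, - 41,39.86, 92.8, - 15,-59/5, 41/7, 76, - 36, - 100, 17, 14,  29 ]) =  [ - 100,-64, - 41, - 36,-36, - 15, -59/5, 17/5, 41/7, 14,17, 29, 31 , 39.86,66, 76, 88.07,92.8]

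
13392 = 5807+7585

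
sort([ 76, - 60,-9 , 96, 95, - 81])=[-81,-60,  -  9, 76, 95, 96]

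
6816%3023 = 770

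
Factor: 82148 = 2^2*11^1*1867^1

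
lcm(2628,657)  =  2628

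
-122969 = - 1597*77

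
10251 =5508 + 4743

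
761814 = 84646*9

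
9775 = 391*25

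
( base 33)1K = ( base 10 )53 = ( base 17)32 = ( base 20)2D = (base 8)65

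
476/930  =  238/465 = 0.51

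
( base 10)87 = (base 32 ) 2N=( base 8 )127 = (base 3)10020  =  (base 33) 2l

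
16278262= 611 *26642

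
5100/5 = 1020 = 1020.00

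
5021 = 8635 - 3614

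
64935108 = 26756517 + 38178591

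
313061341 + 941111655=1254172996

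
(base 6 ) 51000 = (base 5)203241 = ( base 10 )6696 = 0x1A28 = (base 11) 5038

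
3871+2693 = 6564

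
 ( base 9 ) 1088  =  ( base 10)809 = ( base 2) 1100101001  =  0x329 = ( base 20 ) 209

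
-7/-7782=7/7782 = 0.00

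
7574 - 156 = 7418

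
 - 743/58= - 13 + 11/58  =  - 12.81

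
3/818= 3/818 = 0.00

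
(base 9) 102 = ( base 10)83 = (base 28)2R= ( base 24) 3B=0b1010011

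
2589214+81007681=83596895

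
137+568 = 705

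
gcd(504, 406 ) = 14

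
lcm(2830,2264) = 11320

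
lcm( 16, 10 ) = 80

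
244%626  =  244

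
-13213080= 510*( - 25908) 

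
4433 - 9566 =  - 5133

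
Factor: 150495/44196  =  395/116 = 2^( - 2)*5^1*29^(-1 )*79^1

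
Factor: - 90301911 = - 3^1*7^1*29^1*148279^1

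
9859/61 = 161  +  38/61 = 161.62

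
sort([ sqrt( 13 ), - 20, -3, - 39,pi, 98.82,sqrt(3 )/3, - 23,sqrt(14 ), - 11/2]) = [ - 39,-23, - 20,-11/2,-3, sqrt( 3) /3,pi , sqrt( 13),sqrt( 14),98.82 ]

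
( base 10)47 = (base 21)25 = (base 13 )38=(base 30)1h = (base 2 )101111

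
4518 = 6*753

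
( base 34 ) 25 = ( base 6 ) 201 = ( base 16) 49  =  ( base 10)73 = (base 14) 53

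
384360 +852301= 1236661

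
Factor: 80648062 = 2^1* 11^1*89^1*41189^1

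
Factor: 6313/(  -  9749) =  - 59^1*107^1*9749^(-1)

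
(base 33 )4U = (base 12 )116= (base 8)242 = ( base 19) 8a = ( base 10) 162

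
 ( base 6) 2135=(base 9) 605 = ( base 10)491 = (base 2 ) 111101011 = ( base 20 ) 14b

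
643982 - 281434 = 362548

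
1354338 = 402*3369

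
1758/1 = 1758 = 1758.00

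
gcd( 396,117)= 9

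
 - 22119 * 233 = -5153727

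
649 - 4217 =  - 3568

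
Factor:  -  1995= - 3^1*5^1*7^1*19^1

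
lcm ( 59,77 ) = 4543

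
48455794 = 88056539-39600745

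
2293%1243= 1050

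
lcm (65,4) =260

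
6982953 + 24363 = 7007316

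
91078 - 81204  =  9874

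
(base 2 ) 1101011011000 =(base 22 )E48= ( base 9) 10375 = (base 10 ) 6872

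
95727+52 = 95779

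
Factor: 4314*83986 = 2^2 * 3^1*7^2*719^1 * 857^1=362315604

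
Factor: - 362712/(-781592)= 381/821 = 3^1*  127^1 * 821^ (-1)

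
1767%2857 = 1767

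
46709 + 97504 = 144213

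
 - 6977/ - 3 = 6977/3 = 2325.67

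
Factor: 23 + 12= 5^1 * 7^1 = 35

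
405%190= 25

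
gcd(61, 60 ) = 1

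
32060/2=16030  =  16030.00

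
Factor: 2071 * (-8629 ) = -17870659 = - 19^1*109^1*8629^1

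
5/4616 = 5/4616 =0.00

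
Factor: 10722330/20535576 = 2^( - 2 )*3^1*5^1*79^(  -  1)*109^1*1093^1*10831^(-1 ) = 1787055/3422596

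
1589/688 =1589/688 = 2.31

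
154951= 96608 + 58343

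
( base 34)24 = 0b1001000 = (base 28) 2G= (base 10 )72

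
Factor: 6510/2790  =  3^( - 1 )*7^1=7/3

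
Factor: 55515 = 3^1*  5^1*3701^1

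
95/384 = 95/384= 0.25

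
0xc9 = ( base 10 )201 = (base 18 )B3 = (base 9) 243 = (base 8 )311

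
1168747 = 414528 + 754219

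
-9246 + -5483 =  - 14729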